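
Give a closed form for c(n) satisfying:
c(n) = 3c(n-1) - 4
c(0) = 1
First-order linear non-homogeneous.
Homogeneous solution: c_h(n) = A·(3)^n.
Try constant particular solution c_p = K: K = 3K - 4 ⇒ K = 2.
General: c(n) = A·(3)^n + 2.
Apply c(0) = 1: A + 2 = 1 ⇒ A = -1.
So c(n) = 2 - 3^{n}.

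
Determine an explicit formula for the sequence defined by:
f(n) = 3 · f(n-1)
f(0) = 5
Pure geometric recurrence with ratio 3.
By induction f(n) = f(0) · (3)^n = 5 \cdot 3^{n}.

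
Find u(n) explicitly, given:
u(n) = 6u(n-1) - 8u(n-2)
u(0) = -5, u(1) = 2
Characteristic equation: x² - 6x + 8 = 0, which factors as (x - (4))(x - (2)) = 0.
Roots r₁ = 4, r₂ = 2 (distinct).
General solution: u(n) = A·(4)^n + B·(2)^n.
From u(0) = -5: A + B = -5.
From u(1) = 2: 4A + 2B = 2.
Solving: A = 6, B = -11.
So u(n) = - 11 \cdot 2^{n} + 6 \cdot 4^{n}.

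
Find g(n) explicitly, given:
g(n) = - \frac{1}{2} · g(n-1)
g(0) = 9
Pure geometric recurrence with ratio - \frac{1}{2}.
By induction g(n) = g(0) · (- \frac{1}{2})^n = 9 \left(- \frac{1}{2}\right)^{n}.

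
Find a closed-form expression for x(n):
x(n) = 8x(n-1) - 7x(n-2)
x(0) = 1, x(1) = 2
Characteristic equation: x² - 8x + 7 = 0, which factors as (x - (7))(x - (1)) = 0.
Roots r₁ = 7, r₂ = 1 (distinct).
General solution: x(n) = A·(7)^n + B·(1)^n.
From x(0) = 1: A + B = 1.
From x(1) = 2: 7A + B = 2.
Solving: A = \frac{1}{6}, B = \frac{5}{6}.
So x(n) = \frac{7^{n}}{6} + \frac{5}{6}.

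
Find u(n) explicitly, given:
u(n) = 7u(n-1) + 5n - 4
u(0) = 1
First-order linear with linear forcing.
Homogeneous solution: u_h(n) = A·(7)^n.
Try particular u_p(n) = pn + q. Substituting:
  pn + q = 7(p(n-1) + q) + 5n - 4.
Matching the n-coefficient: p = 7p + 5 ⇒ p = - \frac{5}{6}.
Matching constants: q = -7p + 7q - 4 ⇒ q = - \frac{11}{36}.
General: u(n) = A·(7)^n - \frac{5 n}{6} - \frac{11}{36}.
Apply u(0) = 1: A - \frac{11}{36} = 1 ⇒ A = \frac{47}{36}.
So u(n) = \frac{47 \cdot 7^{n}}{36} - \frac{5 n}{6} - \frac{11}{36}.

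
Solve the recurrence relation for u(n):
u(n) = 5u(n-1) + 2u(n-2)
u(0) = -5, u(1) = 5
Characteristic equation: x² - 5x - 2 = 0.
Discriminant Δ = (5)² + 4·(2) = 33.
Roots r₁,₂ = (5 ± √33)/2, so r₁ = \frac{5}{2} + \frac{\sqrt{33}}{2}, r₂ = \frac{5}{2} - \frac{\sqrt{33}}{2}.
General solution: u(n) = A·r₁^n + B·r₂^n.
From the initial conditions, A + B = -5 and r₁A + r₂B = 5.
Since r₁ - r₂ = √33: A = (5 - (-5)r₂)/√33 = - \frac{5}{2} + \frac{35 \sqrt{33}}{66}, and B = -5 - A = - \frac{35 \sqrt{33}}{66} - \frac{5}{2}.
So u(n) = \left(- \frac{5}{2} + \frac{35 \sqrt{33}}{66}\right)\left(\frac{5}{2} + \frac{\sqrt{33}}{2}\right)^n + \left(- \frac{35 \sqrt{33}}{66} - \frac{5}{2}\right)\left(\frac{5}{2} - \frac{\sqrt{33}}{2}\right)^n.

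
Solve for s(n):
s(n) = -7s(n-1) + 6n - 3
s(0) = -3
First-order linear with linear forcing.
Homogeneous solution: s_h(n) = A·(-7)^n.
Try particular s_p(n) = pn + q. Substituting:
  pn + q = -7(p(n-1) + q) + 6n - 3.
Matching the n-coefficient: p = -7p + 6 ⇒ p = \frac{3}{4}.
Matching constants: q = 7p - 7q - 3 ⇒ q = \frac{9}{32}.
General: s(n) = A·(-7)^n + \frac{3 n}{4} + \frac{9}{32}.
Apply s(0) = -3: A + \frac{9}{32} = -3 ⇒ A = - \frac{105}{32}.
So s(n) = - \frac{105 \left(-7\right)^{n}}{32} + \frac{3 n}{4} + \frac{9}{32}.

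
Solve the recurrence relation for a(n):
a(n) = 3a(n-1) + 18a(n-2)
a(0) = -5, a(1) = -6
Characteristic equation: x² - 3x - 18 = 0, which factors as (x - (6))(x - (-3)) = 0.
Roots r₁ = 6, r₂ = -3 (distinct).
General solution: a(n) = A·(6)^n + B·(-3)^n.
From a(0) = -5: A + B = -5.
From a(1) = -6: 6A - 3B = -6.
Solving: A = - \frac{7}{3}, B = - \frac{8}{3}.
So a(n) = - \frac{8 \left(-3\right)^{n}}{3} - \frac{7 \cdot 6^{n}}{3}.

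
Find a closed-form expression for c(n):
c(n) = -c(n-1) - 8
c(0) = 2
First-order linear non-homogeneous.
Homogeneous solution: c_h(n) = A·(-1)^n.
Try constant particular solution c_p = K: K = -K - 8 ⇒ K = -4.
General: c(n) = A·(-1)^n - 4.
Apply c(0) = 2: A - 4 = 2 ⇒ A = 6.
So c(n) = 6 \left(-1\right)^{n} - 4.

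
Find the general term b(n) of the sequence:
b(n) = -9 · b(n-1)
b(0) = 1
Pure geometric recurrence with ratio -9.
By induction b(n) = b(0) · (-9)^n = \left(-9\right)^{n}.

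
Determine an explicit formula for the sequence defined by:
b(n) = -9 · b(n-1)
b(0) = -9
Pure geometric recurrence with ratio -9.
By induction b(n) = b(0) · (-9)^n = - 9 \left(-9\right)^{n}.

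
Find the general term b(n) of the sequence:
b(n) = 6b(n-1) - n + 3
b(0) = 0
First-order linear with linear forcing.
Homogeneous solution: b_h(n) = A·(6)^n.
Try particular b_p(n) = pn + q. Substituting:
  pn + q = 6(p(n-1) + q) - n + 3.
Matching the n-coefficient: p = 6p - 1 ⇒ p = \frac{1}{5}.
Matching constants: q = -6p + 6q + 3 ⇒ q = - \frac{9}{25}.
General: b(n) = A·(6)^n + \frac{n}{5} - \frac{9}{25}.
Apply b(0) = 0: A - \frac{9}{25} = 0 ⇒ A = \frac{9}{25}.
So b(n) = \frac{9 \cdot 6^{n}}{25} + \frac{n}{5} - \frac{9}{25}.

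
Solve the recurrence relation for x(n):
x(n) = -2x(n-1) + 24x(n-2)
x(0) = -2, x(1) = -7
Characteristic equation: x² + 2x - 24 = 0, which factors as (x - (-6))(x - (4)) = 0.
Roots r₁ = -6, r₂ = 4 (distinct).
General solution: x(n) = A·(-6)^n + B·(4)^n.
From x(0) = -2: A + B = -2.
From x(1) = -7: -6A + 4B = -7.
Solving: A = - \frac{1}{10}, B = - \frac{19}{10}.
So x(n) = - \frac{\left(-6\right)^{n}}{10} - \frac{19 \cdot 4^{n}}{10}.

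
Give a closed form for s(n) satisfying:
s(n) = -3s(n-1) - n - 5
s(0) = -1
First-order linear with linear forcing.
Homogeneous solution: s_h(n) = A·(-3)^n.
Try particular s_p(n) = pn + q. Substituting:
  pn + q = -3(p(n-1) + q) - n - 5.
Matching the n-coefficient: p = -3p - 1 ⇒ p = - \frac{1}{4}.
Matching constants: q = 3p - 3q - 5 ⇒ q = - \frac{23}{16}.
General: s(n) = A·(-3)^n - \frac{n}{4} - \frac{23}{16}.
Apply s(0) = -1: A - \frac{23}{16} = -1 ⇒ A = \frac{7}{16}.
So s(n) = \frac{7 \left(-3\right)^{n}}{16} - \frac{n}{4} - \frac{23}{16}.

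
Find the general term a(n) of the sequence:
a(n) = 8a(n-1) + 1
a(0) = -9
First-order linear non-homogeneous.
Homogeneous solution: a_h(n) = A·(8)^n.
Try constant particular solution a_p = K: K = 8K + 1 ⇒ K = - \frac{1}{7}.
General: a(n) = A·(8)^n - \frac{1}{7}.
Apply a(0) = -9: A - \frac{1}{7} = -9 ⇒ A = - \frac{62}{7}.
So a(n) = - \frac{62 \cdot 8^{n}}{7} - \frac{1}{7}.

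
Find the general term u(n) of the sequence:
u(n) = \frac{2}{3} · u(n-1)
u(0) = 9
Pure geometric recurrence with ratio \frac{2}{3}.
By induction u(n) = u(0) · (\frac{2}{3})^n = 9 \left(\frac{2}{3}\right)^{n}.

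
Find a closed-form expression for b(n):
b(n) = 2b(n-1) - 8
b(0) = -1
First-order linear non-homogeneous.
Homogeneous solution: b_h(n) = A·(2)^n.
Try constant particular solution b_p = K: K = 2K - 8 ⇒ K = 8.
General: b(n) = A·(2)^n + 8.
Apply b(0) = -1: A + 8 = -1 ⇒ A = -9.
So b(n) = 8 - 9 \cdot 2^{n}.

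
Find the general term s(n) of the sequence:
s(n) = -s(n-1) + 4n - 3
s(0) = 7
First-order linear with linear forcing.
Homogeneous solution: s_h(n) = A·(-1)^n.
Try particular s_p(n) = pn + q. Substituting:
  pn + q = -(p(n-1) + q) + 4n - 3.
Matching the n-coefficient: p = -p + 4 ⇒ p = 2.
Matching constants: q = p - q - 3 ⇒ q = - \frac{1}{2}.
General: s(n) = A·(-1)^n + 2 n - \frac{1}{2}.
Apply s(0) = 7: A - \frac{1}{2} = 7 ⇒ A = \frac{15}{2}.
So s(n) = \frac{15 \left(-1\right)^{n}}{2} + 2 n - \frac{1}{2}.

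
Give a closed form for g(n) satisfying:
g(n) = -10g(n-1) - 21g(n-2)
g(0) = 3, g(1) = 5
Characteristic equation: x² + 10x + 21 = 0, which factors as (x - (-7))(x - (-3)) = 0.
Roots r₁ = -7, r₂ = -3 (distinct).
General solution: g(n) = A·(-7)^n + B·(-3)^n.
From g(0) = 3: A + B = 3.
From g(1) = 5: -7A - 3B = 5.
Solving: A = - \frac{7}{2}, B = \frac{13}{2}.
So g(n) = \frac{13 \left(-3\right)^{n}}{2} - \frac{7 \left(-7\right)^{n}}{2}.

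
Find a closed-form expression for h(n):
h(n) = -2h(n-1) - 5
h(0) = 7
First-order linear non-homogeneous.
Homogeneous solution: h_h(n) = A·(-2)^n.
Try constant particular solution h_p = K: K = -2K - 5 ⇒ K = - \frac{5}{3}.
General: h(n) = A·(-2)^n - \frac{5}{3}.
Apply h(0) = 7: A - \frac{5}{3} = 7 ⇒ A = \frac{26}{3}.
So h(n) = \frac{26 \left(-2\right)^{n}}{3} - \frac{5}{3}.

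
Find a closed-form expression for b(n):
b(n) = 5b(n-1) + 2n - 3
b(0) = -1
First-order linear with linear forcing.
Homogeneous solution: b_h(n) = A·(5)^n.
Try particular b_p(n) = pn + q. Substituting:
  pn + q = 5(p(n-1) + q) + 2n - 3.
Matching the n-coefficient: p = 5p + 2 ⇒ p = - \frac{1}{2}.
Matching constants: q = -5p + 5q - 3 ⇒ q = \frac{1}{8}.
General: b(n) = A·(5)^n - \frac{n}{2} + \frac{1}{8}.
Apply b(0) = -1: A + \frac{1}{8} = -1 ⇒ A = - \frac{9}{8}.
So b(n) = - \frac{9 \cdot 5^{n}}{8} - \frac{n}{2} + \frac{1}{8}.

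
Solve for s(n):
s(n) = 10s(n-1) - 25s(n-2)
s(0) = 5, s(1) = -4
Characteristic equation: x² - 10x + 25 = 0, which is (x - (5))².
Repeated root r = 5.
General solution: s(n) = (A + Bn)·(5)^n.
From s(0) = 5: A = 5.
From s(1) = -4: (A + B)·(5) = -4 ⇒ B = - \frac{29}{5}.
So s(n) = \left(5 - \frac{29 n}{5}\right) \cdot (5)^n.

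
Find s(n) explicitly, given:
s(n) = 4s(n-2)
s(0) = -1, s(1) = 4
Characteristic equation: x² - 4 = 0, which factors as (x - (-2))(x - (2)) = 0.
Roots r₁ = -2, r₂ = 2 (distinct).
General solution: s(n) = A·(-2)^n + B·(2)^n.
From s(0) = -1: A + B = -1.
From s(1) = 4: -2A + 2B = 4.
Solving: A = - \frac{3}{2}, B = \frac{1}{2}.
So s(n) = - \frac{3 \left(-2\right)^{n}}{2} + \frac{2^{n}}{2}.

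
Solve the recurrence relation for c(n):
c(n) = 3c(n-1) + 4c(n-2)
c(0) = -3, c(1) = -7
Characteristic equation: x² - 3x - 4 = 0, which factors as (x - (-1))(x - (4)) = 0.
Roots r₁ = -1, r₂ = 4 (distinct).
General solution: c(n) = A·(-1)^n + B·(4)^n.
From c(0) = -3: A + B = -3.
From c(1) = -7: -A + 4B = -7.
Solving: A = -1, B = -2.
So c(n) = - \left(-1\right)^{n} - 2 \cdot 4^{n}.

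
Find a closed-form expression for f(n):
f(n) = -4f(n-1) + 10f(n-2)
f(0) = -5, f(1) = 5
Characteristic equation: x² + 4x - 10 = 0.
Discriminant Δ = (-4)² + 4·(10) = 56.
Roots r₁,₂ = (-4 ± √56)/2, so r₁ = -2 + \sqrt{14}, r₂ = - \sqrt{14} - 2.
General solution: f(n) = A·r₁^n + B·r₂^n.
From the initial conditions, A + B = -5 and r₁A + r₂B = 5.
Since r₁ - r₂ = √56: A = (5 - (-5)r₂)/√56 = - \frac{5}{2} - \frac{5 \sqrt{14}}{28}, and B = -5 - A = - \frac{5}{2} + \frac{5 \sqrt{14}}{28}.
So f(n) = \left(- \frac{5}{2} - \frac{5 \sqrt{14}}{28}\right)\left(-2 + \sqrt{14}\right)^n + \left(- \frac{5}{2} + \frac{5 \sqrt{14}}{28}\right)\left(- \sqrt{14} - 2\right)^n.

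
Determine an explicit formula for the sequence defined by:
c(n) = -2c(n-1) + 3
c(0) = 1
First-order linear non-homogeneous.
Homogeneous solution: c_h(n) = A·(-2)^n.
Try constant particular solution c_p = K: K = -2K + 3 ⇒ K = 1.
General: c(n) = A·(-2)^n + 1.
Apply c(0) = 1: A + 1 = 1 ⇒ A = 0.
So c(n) = 1.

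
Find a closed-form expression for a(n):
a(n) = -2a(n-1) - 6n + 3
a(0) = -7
First-order linear with linear forcing.
Homogeneous solution: a_h(n) = A·(-2)^n.
Try particular a_p(n) = pn + q. Substituting:
  pn + q = -2(p(n-1) + q) - 6n + 3.
Matching the n-coefficient: p = -2p - 6 ⇒ p = -2.
Matching constants: q = 2p - 2q + 3 ⇒ q = - \frac{1}{3}.
General: a(n) = A·(-2)^n - 2 n - \frac{1}{3}.
Apply a(0) = -7: A - \frac{1}{3} = -7 ⇒ A = - \frac{20}{3}.
So a(n) = - \frac{20 \left(-2\right)^{n}}{3} - 2 n - \frac{1}{3}.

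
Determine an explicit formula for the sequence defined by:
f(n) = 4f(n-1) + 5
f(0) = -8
First-order linear non-homogeneous.
Homogeneous solution: f_h(n) = A·(4)^n.
Try constant particular solution f_p = K: K = 4K + 5 ⇒ K = - \frac{5}{3}.
General: f(n) = A·(4)^n - \frac{5}{3}.
Apply f(0) = -8: A - \frac{5}{3} = -8 ⇒ A = - \frac{19}{3}.
So f(n) = - \frac{19 \cdot 4^{n}}{3} - \frac{5}{3}.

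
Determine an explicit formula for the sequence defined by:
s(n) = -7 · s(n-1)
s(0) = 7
Pure geometric recurrence with ratio -7.
By induction s(n) = s(0) · (-7)^n = 7 \left(-7\right)^{n}.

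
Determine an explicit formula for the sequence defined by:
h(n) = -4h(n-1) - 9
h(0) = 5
First-order linear non-homogeneous.
Homogeneous solution: h_h(n) = A·(-4)^n.
Try constant particular solution h_p = K: K = -4K - 9 ⇒ K = - \frac{9}{5}.
General: h(n) = A·(-4)^n - \frac{9}{5}.
Apply h(0) = 5: A - \frac{9}{5} = 5 ⇒ A = \frac{34}{5}.
So h(n) = \frac{34 \left(-4\right)^{n}}{5} - \frac{9}{5}.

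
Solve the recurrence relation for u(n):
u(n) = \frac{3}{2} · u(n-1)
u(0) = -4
Pure geometric recurrence with ratio \frac{3}{2}.
By induction u(n) = u(0) · (\frac{3}{2})^n = - 4 \left(\frac{3}{2}\right)^{n}.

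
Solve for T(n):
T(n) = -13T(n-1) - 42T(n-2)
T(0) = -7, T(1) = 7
Characteristic equation: x² + 13x + 42 = 0, which factors as (x - (-6))(x - (-7)) = 0.
Roots r₁ = -6, r₂ = -7 (distinct).
General solution: T(n) = A·(-6)^n + B·(-7)^n.
From T(0) = -7: A + B = -7.
From T(1) = 7: -6A - 7B = 7.
Solving: A = -42, B = 35.
So T(n) = - 42 \left(-6\right)^{n} + 35 \left(-7\right)^{n}.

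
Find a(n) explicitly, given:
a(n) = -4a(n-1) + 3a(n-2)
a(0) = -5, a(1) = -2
Characteristic equation: x² + 4x - 3 = 0.
Discriminant Δ = (-4)² + 4·(3) = 28.
Roots r₁,₂ = (-4 ± √28)/2, so r₁ = -2 + \sqrt{7}, r₂ = - \sqrt{7} - 2.
General solution: a(n) = A·r₁^n + B·r₂^n.
From the initial conditions, A + B = -5 and r₁A + r₂B = -2.
Since r₁ - r₂ = √28: A = (-2 - (-5)r₂)/√28 = - \frac{5}{2} - \frac{6 \sqrt{7}}{7}, and B = -5 - A = - \frac{5}{2} + \frac{6 \sqrt{7}}{7}.
So a(n) = \left(- \frac{5}{2} - \frac{6 \sqrt{7}}{7}\right)\left(-2 + \sqrt{7}\right)^n + \left(- \frac{5}{2} + \frac{6 \sqrt{7}}{7}\right)\left(- \sqrt{7} - 2\right)^n.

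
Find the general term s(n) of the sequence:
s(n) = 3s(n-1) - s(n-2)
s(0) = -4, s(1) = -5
Characteristic equation: x² - 3x + 1 = 0.
Discriminant Δ = (3)² + 4·(-1) = 5.
Roots r₁,₂ = (3 ± √5)/2, so r₁ = \frac{\sqrt{5}}{2} + \frac{3}{2}, r₂ = \frac{3}{2} - \frac{\sqrt{5}}{2}.
General solution: s(n) = A·r₁^n + B·r₂^n.
From the initial conditions, A + B = -4 and r₁A + r₂B = -5.
Since r₁ - r₂ = √5: A = (-5 - (-4)r₂)/√5 = -2 + \frac{\sqrt{5}}{5}, and B = -4 - A = -2 - \frac{\sqrt{5}}{5}.
So s(n) = \left(-2 + \frac{\sqrt{5}}{5}\right)\left(\frac{\sqrt{5}}{2} + \frac{3}{2}\right)^n + \left(-2 - \frac{\sqrt{5}}{5}\right)\left(\frac{3}{2} - \frac{\sqrt{5}}{2}\right)^n.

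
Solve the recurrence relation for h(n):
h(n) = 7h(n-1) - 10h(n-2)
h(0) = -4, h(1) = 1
Characteristic equation: x² - 7x + 10 = 0, which factors as (x - (2))(x - (5)) = 0.
Roots r₁ = 2, r₂ = 5 (distinct).
General solution: h(n) = A·(2)^n + B·(5)^n.
From h(0) = -4: A + B = -4.
From h(1) = 1: 2A + 5B = 1.
Solving: A = -7, B = 3.
So h(n) = - 7 \cdot 2^{n} + 3 \cdot 5^{n}.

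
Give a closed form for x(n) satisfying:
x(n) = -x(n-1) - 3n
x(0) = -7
First-order linear with linear forcing.
Homogeneous solution: x_h(n) = A·(-1)^n.
Try particular x_p(n) = pn + q. Substituting:
  pn + q = -(p(n-1) + q) - 3n.
Matching the n-coefficient: p = -p - 3 ⇒ p = - \frac{3}{2}.
Matching constants: q = p - q ⇒ q = - \frac{3}{4}.
General: x(n) = A·(-1)^n - \frac{3 n}{2} - \frac{3}{4}.
Apply x(0) = -7: A - \frac{3}{4} = -7 ⇒ A = - \frac{25}{4}.
So x(n) = - \frac{25 \left(-1\right)^{n}}{4} - \frac{3 n}{2} - \frac{3}{4}.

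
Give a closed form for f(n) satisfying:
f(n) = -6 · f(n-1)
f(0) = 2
Pure geometric recurrence with ratio -6.
By induction f(n) = f(0) · (-6)^n = 2 \left(-6\right)^{n}.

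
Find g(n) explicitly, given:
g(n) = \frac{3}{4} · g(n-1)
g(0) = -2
Pure geometric recurrence with ratio \frac{3}{4}.
By induction g(n) = g(0) · (\frac{3}{4})^n = - 2 \left(\frac{3}{4}\right)^{n}.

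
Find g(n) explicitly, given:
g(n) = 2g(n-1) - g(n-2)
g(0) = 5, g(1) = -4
Characteristic equation: x² - 2x + 1 = 0, which is (x - (1))².
Repeated root r = 1.
General solution: g(n) = (A + Bn)·(1)^n.
From g(0) = 5: A = 5.
From g(1) = -4: (A + B)·(1) = -4 ⇒ B = -9.
So g(n) = \left(5 - 9 n\right) \cdot (1)^n.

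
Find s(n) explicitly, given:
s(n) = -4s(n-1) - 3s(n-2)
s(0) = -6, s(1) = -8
Characteristic equation: x² + 4x + 3 = 0, which factors as (x - (-1))(x - (-3)) = 0.
Roots r₁ = -1, r₂ = -3 (distinct).
General solution: s(n) = A·(-1)^n + B·(-3)^n.
From s(0) = -6: A + B = -6.
From s(1) = -8: -A - 3B = -8.
Solving: A = -13, B = 7.
So s(n) = - 13 \left(-1\right)^{n} + 7 \left(-3\right)^{n}.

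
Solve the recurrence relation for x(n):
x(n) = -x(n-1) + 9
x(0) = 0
First-order linear non-homogeneous.
Homogeneous solution: x_h(n) = A·(-1)^n.
Try constant particular solution x_p = K: K = -K + 9 ⇒ K = \frac{9}{2}.
General: x(n) = A·(-1)^n + \frac{9}{2}.
Apply x(0) = 0: A + \frac{9}{2} = 0 ⇒ A = - \frac{9}{2}.
So x(n) = \frac{9}{2} - \frac{9 \left(-1\right)^{n}}{2}.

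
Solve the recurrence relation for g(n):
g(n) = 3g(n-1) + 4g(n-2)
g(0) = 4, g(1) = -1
Characteristic equation: x² - 3x - 4 = 0, which factors as (x - (4))(x - (-1)) = 0.
Roots r₁ = 4, r₂ = -1 (distinct).
General solution: g(n) = A·(4)^n + B·(-1)^n.
From g(0) = 4: A + B = 4.
From g(1) = -1: 4A - B = -1.
Solving: A = \frac{3}{5}, B = \frac{17}{5}.
So g(n) = \frac{17 \left(-1\right)^{n}}{5} + \frac{3 \cdot 4^{n}}{5}.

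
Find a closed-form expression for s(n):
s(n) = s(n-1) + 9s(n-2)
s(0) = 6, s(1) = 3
Characteristic equation: x² - x - 9 = 0.
Discriminant Δ = (1)² + 4·(9) = 37.
Roots r₁,₂ = (1 ± √37)/2, so r₁ = \frac{1}{2} + \frac{\sqrt{37}}{2}, r₂ = \frac{1}{2} - \frac{\sqrt{37}}{2}.
General solution: s(n) = A·r₁^n + B·r₂^n.
From the initial conditions, A + B = 6 and r₁A + r₂B = 3.
Since r₁ - r₂ = √37: A = (3 - (6)r₂)/√37 = 3, and B = 6 - A = 3.
So s(n) = \left(3\right)\left(\frac{1}{2} + \frac{\sqrt{37}}{2}\right)^n + \left(3\right)\left(\frac{1}{2} - \frac{\sqrt{37}}{2}\right)^n.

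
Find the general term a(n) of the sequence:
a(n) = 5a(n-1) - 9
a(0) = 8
First-order linear non-homogeneous.
Homogeneous solution: a_h(n) = A·(5)^n.
Try constant particular solution a_p = K: K = 5K - 9 ⇒ K = \frac{9}{4}.
General: a(n) = A·(5)^n + \frac{9}{4}.
Apply a(0) = 8: A + \frac{9}{4} = 8 ⇒ A = \frac{23}{4}.
So a(n) = \frac{23 \cdot 5^{n}}{4} + \frac{9}{4}.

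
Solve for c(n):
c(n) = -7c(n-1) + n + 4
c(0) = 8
First-order linear with linear forcing.
Homogeneous solution: c_h(n) = A·(-7)^n.
Try particular c_p(n) = pn + q. Substituting:
  pn + q = -7(p(n-1) + q) + n + 4.
Matching the n-coefficient: p = -7p + 1 ⇒ p = \frac{1}{8}.
Matching constants: q = 7p - 7q + 4 ⇒ q = \frac{39}{64}.
General: c(n) = A·(-7)^n + \frac{n}{8} + \frac{39}{64}.
Apply c(0) = 8: A + \frac{39}{64} = 8 ⇒ A = \frac{473}{64}.
So c(n) = \frac{473 \left(-7\right)^{n}}{64} + \frac{n}{8} + \frac{39}{64}.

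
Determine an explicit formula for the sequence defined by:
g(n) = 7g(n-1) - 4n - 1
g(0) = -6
First-order linear with linear forcing.
Homogeneous solution: g_h(n) = A·(7)^n.
Try particular g_p(n) = pn + q. Substituting:
  pn + q = 7(p(n-1) + q) - 4n - 1.
Matching the n-coefficient: p = 7p - 4 ⇒ p = \frac{2}{3}.
Matching constants: q = -7p + 7q - 1 ⇒ q = \frac{17}{18}.
General: g(n) = A·(7)^n + \frac{2 n}{3} + \frac{17}{18}.
Apply g(0) = -6: A + \frac{17}{18} = -6 ⇒ A = - \frac{125}{18}.
So g(n) = - \frac{125 \cdot 7^{n}}{18} + \frac{2 n}{3} + \frac{17}{18}.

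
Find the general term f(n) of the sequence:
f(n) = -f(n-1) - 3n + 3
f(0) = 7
First-order linear with linear forcing.
Homogeneous solution: f_h(n) = A·(-1)^n.
Try particular f_p(n) = pn + q. Substituting:
  pn + q = -(p(n-1) + q) - 3n + 3.
Matching the n-coefficient: p = -p - 3 ⇒ p = - \frac{3}{2}.
Matching constants: q = p - q + 3 ⇒ q = \frac{3}{4}.
General: f(n) = A·(-1)^n - \frac{3 n}{2} + \frac{3}{4}.
Apply f(0) = 7: A + \frac{3}{4} = 7 ⇒ A = \frac{25}{4}.
So f(n) = \frac{25 \left(-1\right)^{n}}{4} - \frac{3 n}{2} + \frac{3}{4}.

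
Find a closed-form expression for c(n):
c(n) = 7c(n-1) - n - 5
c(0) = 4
First-order linear with linear forcing.
Homogeneous solution: c_h(n) = A·(7)^n.
Try particular c_p(n) = pn + q. Substituting:
  pn + q = 7(p(n-1) + q) - n - 5.
Matching the n-coefficient: p = 7p - 1 ⇒ p = \frac{1}{6}.
Matching constants: q = -7p + 7q - 5 ⇒ q = \frac{37}{36}.
General: c(n) = A·(7)^n + \frac{n}{6} + \frac{37}{36}.
Apply c(0) = 4: A + \frac{37}{36} = 4 ⇒ A = \frac{107}{36}.
So c(n) = \frac{107 \cdot 7^{n}}{36} + \frac{n}{6} + \frac{37}{36}.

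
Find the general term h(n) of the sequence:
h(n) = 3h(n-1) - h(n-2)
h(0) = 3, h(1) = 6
Characteristic equation: x² - 3x + 1 = 0.
Discriminant Δ = (3)² + 4·(-1) = 5.
Roots r₁,₂ = (3 ± √5)/2, so r₁ = \frac{\sqrt{5}}{2} + \frac{3}{2}, r₂ = \frac{3}{2} - \frac{\sqrt{5}}{2}.
General solution: h(n) = A·r₁^n + B·r₂^n.
From the initial conditions, A + B = 3 and r₁A + r₂B = 6.
Since r₁ - r₂ = √5: A = (6 - (3)r₂)/√5 = \frac{3 \sqrt{5}}{10} + \frac{3}{2}, and B = 3 - A = \frac{3}{2} - \frac{3 \sqrt{5}}{10}.
So h(n) = \left(\frac{3 \sqrt{5}}{10} + \frac{3}{2}\right)\left(\frac{\sqrt{5}}{2} + \frac{3}{2}\right)^n + \left(\frac{3}{2} - \frac{3 \sqrt{5}}{10}\right)\left(\frac{3}{2} - \frac{\sqrt{5}}{2}\right)^n.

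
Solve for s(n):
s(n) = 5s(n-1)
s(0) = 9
This is a homogeneous first-order recurrence with ratio 5.
By induction s(n) = s(0) · (5)^n = 9 \cdot 5^{n}.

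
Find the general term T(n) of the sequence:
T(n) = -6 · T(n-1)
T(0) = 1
Pure geometric recurrence with ratio -6.
By induction T(n) = T(0) · (-6)^n = \left(-6\right)^{n}.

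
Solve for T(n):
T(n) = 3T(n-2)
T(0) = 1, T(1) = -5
Characteristic equation: x² - 3 = 0.
Discriminant Δ = (0)² + 4·(3) = 12.
Roots r₁,₂ = (0 ± √12)/2, so r₁ = \sqrt{3}, r₂ = - \sqrt{3}.
General solution: T(n) = A·r₁^n + B·r₂^n.
From the initial conditions, A + B = 1 and r₁A + r₂B = -5.
Since r₁ - r₂ = √12: A = (-5 - (1)r₂)/√12 = \frac{1}{2} - \frac{5 \sqrt{3}}{6}, and B = 1 - A = \frac{1}{2} + \frac{5 \sqrt{3}}{6}.
So T(n) = \left(\frac{1}{2} - \frac{5 \sqrt{3}}{6}\right)\left(\sqrt{3}\right)^n + \left(\frac{1}{2} + \frac{5 \sqrt{3}}{6}\right)\left(- \sqrt{3}\right)^n.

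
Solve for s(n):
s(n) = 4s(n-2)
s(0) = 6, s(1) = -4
Characteristic equation: x² - 4 = 0, which factors as (x - (2))(x - (-2)) = 0.
Roots r₁ = 2, r₂ = -2 (distinct).
General solution: s(n) = A·(2)^n + B·(-2)^n.
From s(0) = 6: A + B = 6.
From s(1) = -4: 2A - 2B = -4.
Solving: A = 2, B = 4.
So s(n) = 4 \left(-2\right)^{n} + 2 \cdot 2^{n}.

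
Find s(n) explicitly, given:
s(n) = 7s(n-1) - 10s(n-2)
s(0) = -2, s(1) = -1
Characteristic equation: x² - 7x + 10 = 0, which factors as (x - (2))(x - (5)) = 0.
Roots r₁ = 2, r₂ = 5 (distinct).
General solution: s(n) = A·(2)^n + B·(5)^n.
From s(0) = -2: A + B = -2.
From s(1) = -1: 2A + 5B = -1.
Solving: A = -3, B = 1.
So s(n) = - 3 \cdot 2^{n} + 5^{n}.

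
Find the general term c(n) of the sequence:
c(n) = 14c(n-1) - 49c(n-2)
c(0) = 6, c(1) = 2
Characteristic equation: x² - 14x + 49 = 0, which is (x - (7))².
Repeated root r = 7.
General solution: c(n) = (A + Bn)·(7)^n.
From c(0) = 6: A = 6.
From c(1) = 2: (A + B)·(7) = 2 ⇒ B = - \frac{40}{7}.
So c(n) = \left(6 - \frac{40 n}{7}\right) \cdot (7)^n.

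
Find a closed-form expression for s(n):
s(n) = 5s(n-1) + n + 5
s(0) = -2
First-order linear with linear forcing.
Homogeneous solution: s_h(n) = A·(5)^n.
Try particular s_p(n) = pn + q. Substituting:
  pn + q = 5(p(n-1) + q) + n + 5.
Matching the n-coefficient: p = 5p + 1 ⇒ p = - \frac{1}{4}.
Matching constants: q = -5p + 5q + 5 ⇒ q = - \frac{25}{16}.
General: s(n) = A·(5)^n - \frac{n}{4} - \frac{25}{16}.
Apply s(0) = -2: A - \frac{25}{16} = -2 ⇒ A = - \frac{7}{16}.
So s(n) = - \frac{7 \cdot 5^{n}}{16} - \frac{n}{4} - \frac{25}{16}.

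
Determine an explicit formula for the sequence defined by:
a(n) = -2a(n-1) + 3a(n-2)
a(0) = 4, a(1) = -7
Characteristic equation: x² + 2x - 3 = 0, which factors as (x - (-3))(x - (1)) = 0.
Roots r₁ = -3, r₂ = 1 (distinct).
General solution: a(n) = A·(-3)^n + B·(1)^n.
From a(0) = 4: A + B = 4.
From a(1) = -7: -3A + B = -7.
Solving: A = \frac{11}{4}, B = \frac{5}{4}.
So a(n) = \frac{11 \left(-3\right)^{n}}{4} + \frac{5}{4}.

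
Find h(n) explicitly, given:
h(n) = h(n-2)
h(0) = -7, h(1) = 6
Characteristic equation: x² - 1 = 0, which factors as (x - (1))(x - (-1)) = 0.
Roots r₁ = 1, r₂ = -1 (distinct).
General solution: h(n) = A·(1)^n + B·(-1)^n.
From h(0) = -7: A + B = -7.
From h(1) = 6: A - B = 6.
Solving: A = - \frac{1}{2}, B = - \frac{13}{2}.
So h(n) = - \frac{13 \left(-1\right)^{n}}{2} - \frac{1}{2}.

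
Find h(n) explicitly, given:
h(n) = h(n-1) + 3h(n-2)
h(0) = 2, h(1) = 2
Characteristic equation: x² - x - 3 = 0.
Discriminant Δ = (1)² + 4·(3) = 13.
Roots r₁,₂ = (1 ± √13)/2, so r₁ = \frac{1}{2} + \frac{\sqrt{13}}{2}, r₂ = \frac{1}{2} - \frac{\sqrt{13}}{2}.
General solution: h(n) = A·r₁^n + B·r₂^n.
From the initial conditions, A + B = 2 and r₁A + r₂B = 2.
Since r₁ - r₂ = √13: A = (2 - (2)r₂)/√13 = \frac{\sqrt{13}}{13} + 1, and B = 2 - A = 1 - \frac{\sqrt{13}}{13}.
So h(n) = \left(\frac{\sqrt{13}}{13} + 1\right)\left(\frac{1}{2} + \frac{\sqrt{13}}{2}\right)^n + \left(1 - \frac{\sqrt{13}}{13}\right)\left(\frac{1}{2} - \frac{\sqrt{13}}{2}\right)^n.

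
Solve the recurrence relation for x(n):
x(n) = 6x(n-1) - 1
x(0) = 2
First-order linear non-homogeneous.
Homogeneous solution: x_h(n) = A·(6)^n.
Try constant particular solution x_p = K: K = 6K - 1 ⇒ K = \frac{1}{5}.
General: x(n) = A·(6)^n + \frac{1}{5}.
Apply x(0) = 2: A + \frac{1}{5} = 2 ⇒ A = \frac{9}{5}.
So x(n) = \frac{9 \cdot 6^{n}}{5} + \frac{1}{5}.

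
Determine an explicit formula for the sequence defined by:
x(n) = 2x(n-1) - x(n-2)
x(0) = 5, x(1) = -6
Characteristic equation: x² - 2x + 1 = 0, which is (x - (1))².
Repeated root r = 1.
General solution: x(n) = (A + Bn)·(1)^n.
From x(0) = 5: A = 5.
From x(1) = -6: (A + B)·(1) = -6 ⇒ B = -11.
So x(n) = \left(5 - 11 n\right) \cdot (1)^n.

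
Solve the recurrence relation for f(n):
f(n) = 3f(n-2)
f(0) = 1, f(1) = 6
Characteristic equation: x² - 3 = 0.
Discriminant Δ = (0)² + 4·(3) = 12.
Roots r₁,₂ = (0 ± √12)/2, so r₁ = \sqrt{3}, r₂ = - \sqrt{3}.
General solution: f(n) = A·r₁^n + B·r₂^n.
From the initial conditions, A + B = 1 and r₁A + r₂B = 6.
Since r₁ - r₂ = √12: A = (6 - (1)r₂)/√12 = \frac{1}{2} + \sqrt{3}, and B = 1 - A = \frac{1}{2} - \sqrt{3}.
So f(n) = \left(\frac{1}{2} + \sqrt{3}\right)\left(\sqrt{3}\right)^n + \left(\frac{1}{2} - \sqrt{3}\right)\left(- \sqrt{3}\right)^n.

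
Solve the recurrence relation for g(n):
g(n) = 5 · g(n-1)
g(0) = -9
Pure geometric recurrence with ratio 5.
By induction g(n) = g(0) · (5)^n = - 9 \cdot 5^{n}.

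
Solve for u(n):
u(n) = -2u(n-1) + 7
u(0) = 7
First-order linear non-homogeneous.
Homogeneous solution: u_h(n) = A·(-2)^n.
Try constant particular solution u_p = K: K = -2K + 7 ⇒ K = \frac{7}{3}.
General: u(n) = A·(-2)^n + \frac{7}{3}.
Apply u(0) = 7: A + \frac{7}{3} = 7 ⇒ A = \frac{14}{3}.
So u(n) = \frac{14 \left(-2\right)^{n}}{3} + \frac{7}{3}.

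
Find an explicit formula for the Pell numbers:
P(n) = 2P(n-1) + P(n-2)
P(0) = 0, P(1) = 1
This is the Pell sequence.
Characteristic equation: x² - 2x - 1 = 0; roots r₁ = 1 + \sqrt{2}, r₂ = 1 - \sqrt{2}.
General: P(n) = A·r₁^n + B·r₂^n. Solving with P(0)=0, P(1)=1 gives A = \frac{\sqrt{2}}{4}, B = - \frac{\sqrt{2}}{4}.
So P(n) = \frac{\sqrt{2} \left(- \left(1 - \sqrt{2}\right)^{n} + \left(1 + \sqrt{2}\right)^{n}\right)}{4}.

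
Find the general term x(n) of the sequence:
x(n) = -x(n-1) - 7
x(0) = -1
First-order linear non-homogeneous.
Homogeneous solution: x_h(n) = A·(-1)^n.
Try constant particular solution x_p = K: K = -K - 7 ⇒ K = - \frac{7}{2}.
General: x(n) = A·(-1)^n - \frac{7}{2}.
Apply x(0) = -1: A - \frac{7}{2} = -1 ⇒ A = \frac{5}{2}.
So x(n) = \frac{5 \left(-1\right)^{n}}{2} - \frac{7}{2}.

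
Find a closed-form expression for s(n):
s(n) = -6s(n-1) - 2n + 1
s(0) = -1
First-order linear with linear forcing.
Homogeneous solution: s_h(n) = A·(-6)^n.
Try particular s_p(n) = pn + q. Substituting:
  pn + q = -6(p(n-1) + q) - 2n + 1.
Matching the n-coefficient: p = -6p - 2 ⇒ p = - \frac{2}{7}.
Matching constants: q = 6p - 6q + 1 ⇒ q = - \frac{5}{49}.
General: s(n) = A·(-6)^n - \frac{2 n}{7} - \frac{5}{49}.
Apply s(0) = -1: A - \frac{5}{49} = -1 ⇒ A = - \frac{44}{49}.
So s(n) = - \frac{44 \left(-6\right)^{n}}{49} - \frac{2 n}{7} - \frac{5}{49}.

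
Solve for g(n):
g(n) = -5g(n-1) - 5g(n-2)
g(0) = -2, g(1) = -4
Characteristic equation: x² + 5x + 5 = 0.
Discriminant Δ = (-5)² + 4·(-5) = 5.
Roots r₁,₂ = (-5 ± √5)/2, so r₁ = - \frac{5}{2} + \frac{\sqrt{5}}{2}, r₂ = - \frac{5}{2} - \frac{\sqrt{5}}{2}.
General solution: g(n) = A·r₁^n + B·r₂^n.
From the initial conditions, A + B = -2 and r₁A + r₂B = -4.
Since r₁ - r₂ = √5: A = (-4 - (-2)r₂)/√5 = - \frac{9 \sqrt{5}}{5} - 1, and B = -2 - A = -1 + \frac{9 \sqrt{5}}{5}.
So g(n) = \left(- \frac{9 \sqrt{5}}{5} - 1\right)\left(- \frac{5}{2} + \frac{\sqrt{5}}{2}\right)^n + \left(-1 + \frac{9 \sqrt{5}}{5}\right)\left(- \frac{5}{2} - \frac{\sqrt{5}}{2}\right)^n.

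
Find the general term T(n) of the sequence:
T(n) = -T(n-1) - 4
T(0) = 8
First-order linear non-homogeneous.
Homogeneous solution: T_h(n) = A·(-1)^n.
Try constant particular solution T_p = K: K = -K - 4 ⇒ K = -2.
General: T(n) = A·(-1)^n - 2.
Apply T(0) = 8: A - 2 = 8 ⇒ A = 10.
So T(n) = 10 \left(-1\right)^{n} - 2.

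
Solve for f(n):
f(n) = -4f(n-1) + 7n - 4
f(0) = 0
First-order linear with linear forcing.
Homogeneous solution: f_h(n) = A·(-4)^n.
Try particular f_p(n) = pn + q. Substituting:
  pn + q = -4(p(n-1) + q) + 7n - 4.
Matching the n-coefficient: p = -4p + 7 ⇒ p = \frac{7}{5}.
Matching constants: q = 4p - 4q - 4 ⇒ q = \frac{8}{25}.
General: f(n) = A·(-4)^n + \frac{7 n}{5} + \frac{8}{25}.
Apply f(0) = 0: A + \frac{8}{25} = 0 ⇒ A = - \frac{8}{25}.
So f(n) = - \frac{8 \left(-4\right)^{n}}{25} + \frac{7 n}{5} + \frac{8}{25}.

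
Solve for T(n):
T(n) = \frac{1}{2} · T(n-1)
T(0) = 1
Pure geometric recurrence with ratio \frac{1}{2}.
By induction T(n) = T(0) · (\frac{1}{2})^n = \left(\frac{1}{2}\right)^{n}.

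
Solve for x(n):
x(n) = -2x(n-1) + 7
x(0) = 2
First-order linear non-homogeneous.
Homogeneous solution: x_h(n) = A·(-2)^n.
Try constant particular solution x_p = K: K = -2K + 7 ⇒ K = \frac{7}{3}.
General: x(n) = A·(-2)^n + \frac{7}{3}.
Apply x(0) = 2: A + \frac{7}{3} = 2 ⇒ A = - \frac{1}{3}.
So x(n) = \frac{7}{3} - \frac{\left(-2\right)^{n}}{3}.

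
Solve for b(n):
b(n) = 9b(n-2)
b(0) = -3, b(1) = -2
Characteristic equation: x² - 9 = 0, which factors as (x - (3))(x - (-3)) = 0.
Roots r₁ = 3, r₂ = -3 (distinct).
General solution: b(n) = A·(3)^n + B·(-3)^n.
From b(0) = -3: A + B = -3.
From b(1) = -2: 3A - 3B = -2.
Solving: A = - \frac{11}{6}, B = - \frac{7}{6}.
So b(n) = - \frac{7 \left(-3\right)^{n}}{6} - \frac{11 \cdot 3^{n}}{6}.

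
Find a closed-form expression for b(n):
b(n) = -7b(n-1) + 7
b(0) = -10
First-order linear non-homogeneous.
Homogeneous solution: b_h(n) = A·(-7)^n.
Try constant particular solution b_p = K: K = -7K + 7 ⇒ K = \frac{7}{8}.
General: b(n) = A·(-7)^n + \frac{7}{8}.
Apply b(0) = -10: A + \frac{7}{8} = -10 ⇒ A = - \frac{87}{8}.
So b(n) = \frac{7}{8} - \frac{87 \left(-7\right)^{n}}{8}.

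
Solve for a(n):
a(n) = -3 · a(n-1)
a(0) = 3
Pure geometric recurrence with ratio -3.
By induction a(n) = a(0) · (-3)^n = 3 \left(-3\right)^{n}.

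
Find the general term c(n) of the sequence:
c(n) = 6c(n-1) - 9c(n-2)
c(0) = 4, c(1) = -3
Characteristic equation: x² - 6x + 9 = 0, which is (x - (3))².
Repeated root r = 3.
General solution: c(n) = (A + Bn)·(3)^n.
From c(0) = 4: A = 4.
From c(1) = -3: (A + B)·(3) = -3 ⇒ B = -5.
So c(n) = \left(4 - 5 n\right) \cdot (3)^n.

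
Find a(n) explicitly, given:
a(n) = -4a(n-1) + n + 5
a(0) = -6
First-order linear with linear forcing.
Homogeneous solution: a_h(n) = A·(-4)^n.
Try particular a_p(n) = pn + q. Substituting:
  pn + q = -4(p(n-1) + q) + n + 5.
Matching the n-coefficient: p = -4p + 1 ⇒ p = \frac{1}{5}.
Matching constants: q = 4p - 4q + 5 ⇒ q = \frac{29}{25}.
General: a(n) = A·(-4)^n + \frac{n}{5} + \frac{29}{25}.
Apply a(0) = -6: A + \frac{29}{25} = -6 ⇒ A = - \frac{179}{25}.
So a(n) = - \frac{179 \left(-4\right)^{n}}{25} + \frac{n}{5} + \frac{29}{25}.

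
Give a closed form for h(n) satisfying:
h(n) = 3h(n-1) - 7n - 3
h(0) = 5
First-order linear with linear forcing.
Homogeneous solution: h_h(n) = A·(3)^n.
Try particular h_p(n) = pn + q. Substituting:
  pn + q = 3(p(n-1) + q) - 7n - 3.
Matching the n-coefficient: p = 3p - 7 ⇒ p = \frac{7}{2}.
Matching constants: q = -3p + 3q - 3 ⇒ q = \frac{27}{4}.
General: h(n) = A·(3)^n + \frac{7 n}{2} + \frac{27}{4}.
Apply h(0) = 5: A + \frac{27}{4} = 5 ⇒ A = - \frac{7}{4}.
So h(n) = - \frac{7 \cdot 3^{n}}{4} + \frac{7 n}{2} + \frac{27}{4}.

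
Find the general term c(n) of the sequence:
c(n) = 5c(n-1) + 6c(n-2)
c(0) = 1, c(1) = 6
Characteristic equation: x² - 5x - 6 = 0, which factors as (x - (6))(x - (-1)) = 0.
Roots r₁ = 6, r₂ = -1 (distinct).
General solution: c(n) = A·(6)^n + B·(-1)^n.
From c(0) = 1: A + B = 1.
From c(1) = 6: 6A - B = 6.
Solving: A = 1, B = 0.
So c(n) = 6^{n}.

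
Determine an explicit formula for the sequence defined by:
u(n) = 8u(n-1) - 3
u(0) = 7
First-order linear non-homogeneous.
Homogeneous solution: u_h(n) = A·(8)^n.
Try constant particular solution u_p = K: K = 8K - 3 ⇒ K = \frac{3}{7}.
General: u(n) = A·(8)^n + \frac{3}{7}.
Apply u(0) = 7: A + \frac{3}{7} = 7 ⇒ A = \frac{46}{7}.
So u(n) = \frac{46 \cdot 8^{n}}{7} + \frac{3}{7}.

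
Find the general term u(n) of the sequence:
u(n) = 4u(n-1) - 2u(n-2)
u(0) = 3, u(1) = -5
Characteristic equation: x² - 4x + 2 = 0.
Discriminant Δ = (4)² + 4·(-2) = 8.
Roots r₁,₂ = (4 ± √8)/2, so r₁ = \sqrt{2} + 2, r₂ = 2 - \sqrt{2}.
General solution: u(n) = A·r₁^n + B·r₂^n.
From the initial conditions, A + B = 3 and r₁A + r₂B = -5.
Since r₁ - r₂ = √8: A = (-5 - (3)r₂)/√8 = \frac{3}{2} - \frac{11 \sqrt{2}}{4}, and B = 3 - A = \frac{3}{2} + \frac{11 \sqrt{2}}{4}.
So u(n) = \left(\frac{3}{2} - \frac{11 \sqrt{2}}{4}\right)\left(\sqrt{2} + 2\right)^n + \left(\frac{3}{2} + \frac{11 \sqrt{2}}{4}\right)\left(2 - \sqrt{2}\right)^n.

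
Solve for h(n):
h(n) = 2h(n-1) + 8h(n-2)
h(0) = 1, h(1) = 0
Characteristic equation: x² - 2x - 8 = 0, which factors as (x - (-2))(x - (4)) = 0.
Roots r₁ = -2, r₂ = 4 (distinct).
General solution: h(n) = A·(-2)^n + B·(4)^n.
From h(0) = 1: A + B = 1.
From h(1) = 0: -2A + 4B = 0.
Solving: A = \frac{2}{3}, B = \frac{1}{3}.
So h(n) = \frac{2 \left(-2\right)^{n}}{3} + \frac{4^{n}}{3}.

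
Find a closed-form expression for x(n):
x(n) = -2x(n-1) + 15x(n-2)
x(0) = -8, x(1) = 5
Characteristic equation: x² + 2x - 15 = 0, which factors as (x - (3))(x - (-5)) = 0.
Roots r₁ = 3, r₂ = -5 (distinct).
General solution: x(n) = A·(3)^n + B·(-5)^n.
From x(0) = -8: A + B = -8.
From x(1) = 5: 3A - 5B = 5.
Solving: A = - \frac{35}{8}, B = - \frac{29}{8}.
So x(n) = - \frac{29 \left(-5\right)^{n}}{8} - \frac{35 \cdot 3^{n}}{8}.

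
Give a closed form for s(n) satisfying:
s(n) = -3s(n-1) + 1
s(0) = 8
First-order linear non-homogeneous.
Homogeneous solution: s_h(n) = A·(-3)^n.
Try constant particular solution s_p = K: K = -3K + 1 ⇒ K = \frac{1}{4}.
General: s(n) = A·(-3)^n + \frac{1}{4}.
Apply s(0) = 8: A + \frac{1}{4} = 8 ⇒ A = \frac{31}{4}.
So s(n) = \frac{31 \left(-3\right)^{n}}{4} + \frac{1}{4}.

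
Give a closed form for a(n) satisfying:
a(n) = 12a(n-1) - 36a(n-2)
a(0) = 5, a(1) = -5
Characteristic equation: x² - 12x + 36 = 0, which is (x - (6))².
Repeated root r = 6.
General solution: a(n) = (A + Bn)·(6)^n.
From a(0) = 5: A = 5.
From a(1) = -5: (A + B)·(6) = -5 ⇒ B = - \frac{35}{6}.
So a(n) = \left(5 - \frac{35 n}{6}\right) \cdot (6)^n.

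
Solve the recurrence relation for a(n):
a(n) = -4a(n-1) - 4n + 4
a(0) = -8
First-order linear with linear forcing.
Homogeneous solution: a_h(n) = A·(-4)^n.
Try particular a_p(n) = pn + q. Substituting:
  pn + q = -4(p(n-1) + q) - 4n + 4.
Matching the n-coefficient: p = -4p - 4 ⇒ p = - \frac{4}{5}.
Matching constants: q = 4p - 4q + 4 ⇒ q = \frac{4}{25}.
General: a(n) = A·(-4)^n - \frac{4 n}{5} + \frac{4}{25}.
Apply a(0) = -8: A + \frac{4}{25} = -8 ⇒ A = - \frac{204}{25}.
So a(n) = - \frac{204 \left(-4\right)^{n}}{25} - \frac{4 n}{5} + \frac{4}{25}.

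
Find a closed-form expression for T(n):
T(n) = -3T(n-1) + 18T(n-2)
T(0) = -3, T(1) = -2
Characteristic equation: x² + 3x - 18 = 0, which factors as (x - (3))(x - (-6)) = 0.
Roots r₁ = 3, r₂ = -6 (distinct).
General solution: T(n) = A·(3)^n + B·(-6)^n.
From T(0) = -3: A + B = -3.
From T(1) = -2: 3A - 6B = -2.
Solving: A = - \frac{20}{9}, B = - \frac{7}{9}.
So T(n) = - \frac{7 \left(-6\right)^{n}}{9} - \frac{20 \cdot 3^{n}}{9}.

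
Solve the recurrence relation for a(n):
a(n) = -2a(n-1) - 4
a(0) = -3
First-order linear non-homogeneous.
Homogeneous solution: a_h(n) = A·(-2)^n.
Try constant particular solution a_p = K: K = -2K - 4 ⇒ K = - \frac{4}{3}.
General: a(n) = A·(-2)^n - \frac{4}{3}.
Apply a(0) = -3: A - \frac{4}{3} = -3 ⇒ A = - \frac{5}{3}.
So a(n) = - \frac{5 \left(-2\right)^{n}}{3} - \frac{4}{3}.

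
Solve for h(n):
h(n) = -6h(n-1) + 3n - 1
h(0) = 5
First-order linear with linear forcing.
Homogeneous solution: h_h(n) = A·(-6)^n.
Try particular h_p(n) = pn + q. Substituting:
  pn + q = -6(p(n-1) + q) + 3n - 1.
Matching the n-coefficient: p = -6p + 3 ⇒ p = \frac{3}{7}.
Matching constants: q = 6p - 6q - 1 ⇒ q = \frac{11}{49}.
General: h(n) = A·(-6)^n + \frac{3 n}{7} + \frac{11}{49}.
Apply h(0) = 5: A + \frac{11}{49} = 5 ⇒ A = \frac{234}{49}.
So h(n) = \frac{234 \left(-6\right)^{n}}{49} + \frac{3 n}{7} + \frac{11}{49}.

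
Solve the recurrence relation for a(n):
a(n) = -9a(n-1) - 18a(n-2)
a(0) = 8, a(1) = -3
Characteristic equation: x² + 9x + 18 = 0, which factors as (x - (-3))(x - (-6)) = 0.
Roots r₁ = -3, r₂ = -6 (distinct).
General solution: a(n) = A·(-3)^n + B·(-6)^n.
From a(0) = 8: A + B = 8.
From a(1) = -3: -3A - 6B = -3.
Solving: A = 15, B = -7.
So a(n) = 15 \left(-3\right)^{n} - 7 \left(-6\right)^{n}.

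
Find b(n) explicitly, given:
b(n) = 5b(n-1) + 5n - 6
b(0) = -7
First-order linear with linear forcing.
Homogeneous solution: b_h(n) = A·(5)^n.
Try particular b_p(n) = pn + q. Substituting:
  pn + q = 5(p(n-1) + q) + 5n - 6.
Matching the n-coefficient: p = 5p + 5 ⇒ p = - \frac{5}{4}.
Matching constants: q = -5p + 5q - 6 ⇒ q = - \frac{1}{16}.
General: b(n) = A·(5)^n - \frac{5 n}{4} - \frac{1}{16}.
Apply b(0) = -7: A - \frac{1}{16} = -7 ⇒ A = - \frac{111}{16}.
So b(n) = - \frac{111 \cdot 5^{n}}{16} - \frac{5 n}{4} - \frac{1}{16}.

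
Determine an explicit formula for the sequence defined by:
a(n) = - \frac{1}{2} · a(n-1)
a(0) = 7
Pure geometric recurrence with ratio - \frac{1}{2}.
By induction a(n) = a(0) · (- \frac{1}{2})^n = 7 \left(- \frac{1}{2}\right)^{n}.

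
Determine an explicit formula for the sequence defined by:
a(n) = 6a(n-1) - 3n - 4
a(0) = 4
First-order linear with linear forcing.
Homogeneous solution: a_h(n) = A·(6)^n.
Try particular a_p(n) = pn + q. Substituting:
  pn + q = 6(p(n-1) + q) - 3n - 4.
Matching the n-coefficient: p = 6p - 3 ⇒ p = \frac{3}{5}.
Matching constants: q = -6p + 6q - 4 ⇒ q = \frac{38}{25}.
General: a(n) = A·(6)^n + \frac{3 n}{5} + \frac{38}{25}.
Apply a(0) = 4: A + \frac{38}{25} = 4 ⇒ A = \frac{62}{25}.
So a(n) = \frac{62 \cdot 6^{n}}{25} + \frac{3 n}{5} + \frac{38}{25}.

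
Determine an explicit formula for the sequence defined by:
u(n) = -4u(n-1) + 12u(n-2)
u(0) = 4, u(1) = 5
Characteristic equation: x² + 4x - 12 = 0, which factors as (x - (2))(x - (-6)) = 0.
Roots r₁ = 2, r₂ = -6 (distinct).
General solution: u(n) = A·(2)^n + B·(-6)^n.
From u(0) = 4: A + B = 4.
From u(1) = 5: 2A - 6B = 5.
Solving: A = \frac{29}{8}, B = \frac{3}{8}.
So u(n) = \frac{3 \left(-6\right)^{n}}{8} + \frac{29 \cdot 2^{n}}{8}.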